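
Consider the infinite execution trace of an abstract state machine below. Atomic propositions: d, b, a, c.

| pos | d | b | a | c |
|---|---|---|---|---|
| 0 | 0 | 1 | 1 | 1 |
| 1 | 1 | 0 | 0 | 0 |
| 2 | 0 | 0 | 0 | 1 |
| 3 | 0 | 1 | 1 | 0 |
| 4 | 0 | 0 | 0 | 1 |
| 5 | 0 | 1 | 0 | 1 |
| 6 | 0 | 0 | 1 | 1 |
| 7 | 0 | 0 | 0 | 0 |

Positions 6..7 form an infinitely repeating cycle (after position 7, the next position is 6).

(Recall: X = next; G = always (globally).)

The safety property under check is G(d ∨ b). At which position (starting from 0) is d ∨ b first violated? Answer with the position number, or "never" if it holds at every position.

Check d ∨ b at each position in order: 0 ✓, 1 ✓.
At position 2 the labels are {c}, so d ∨ b is false there. This is the first violation.

2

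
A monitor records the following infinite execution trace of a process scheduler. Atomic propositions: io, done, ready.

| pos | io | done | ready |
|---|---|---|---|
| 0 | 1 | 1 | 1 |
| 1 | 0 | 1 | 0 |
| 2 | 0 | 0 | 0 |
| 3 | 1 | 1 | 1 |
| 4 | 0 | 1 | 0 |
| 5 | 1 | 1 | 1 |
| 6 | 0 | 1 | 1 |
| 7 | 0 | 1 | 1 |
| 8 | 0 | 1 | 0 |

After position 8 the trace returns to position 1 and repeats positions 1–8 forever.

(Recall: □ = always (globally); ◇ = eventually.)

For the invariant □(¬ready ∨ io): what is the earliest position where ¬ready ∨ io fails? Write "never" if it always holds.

6

Check ¬ready ∨ io at each position in order: 0 ✓, 1 ✓, 2 ✓, 3 ✓, 4 ✓, 5 ✓.
At position 6 the labels are {done, ready}, so ¬ready ∨ io is false there. This is the first violation.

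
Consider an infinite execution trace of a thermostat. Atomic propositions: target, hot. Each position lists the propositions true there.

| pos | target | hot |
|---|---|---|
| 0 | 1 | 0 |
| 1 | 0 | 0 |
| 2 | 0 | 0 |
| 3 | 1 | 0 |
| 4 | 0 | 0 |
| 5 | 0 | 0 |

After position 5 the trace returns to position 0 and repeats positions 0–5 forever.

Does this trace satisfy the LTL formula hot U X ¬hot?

Yes

Walking from position 0: X ¬hot first holds at position 0, and hot holds at every earlier position along the way, so hot U X ¬hot holds.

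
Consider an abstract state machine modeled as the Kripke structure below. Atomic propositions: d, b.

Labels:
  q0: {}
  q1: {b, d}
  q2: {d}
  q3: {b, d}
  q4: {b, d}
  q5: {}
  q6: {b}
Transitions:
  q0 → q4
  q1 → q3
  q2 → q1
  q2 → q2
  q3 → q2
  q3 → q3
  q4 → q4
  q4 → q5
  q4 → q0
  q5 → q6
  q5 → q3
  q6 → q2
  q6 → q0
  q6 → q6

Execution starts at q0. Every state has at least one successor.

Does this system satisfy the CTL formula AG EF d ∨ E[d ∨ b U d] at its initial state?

Holds

States satisfying EF d: {q0, q1, q2, q3, q4, q5, q6}.
States satisfying AG EF d: {q0, q1, q2, q3, q4, q5, q6}.
States satisfying d ∨ b: {q1, q2, q3, q4, q6}.
States satisfying d: {q1, q2, q3, q4}.
States satisfying E[d ∨ b U d]: {q1, q2, q3, q4, q6}.
States satisfying AG EF d ∨ E[d ∨ b U d]: {q0, q1, q2, q3, q4, q5, q6}.
q0 ∈ Sat(AG EF d ∨ E[d ∨ b U d]).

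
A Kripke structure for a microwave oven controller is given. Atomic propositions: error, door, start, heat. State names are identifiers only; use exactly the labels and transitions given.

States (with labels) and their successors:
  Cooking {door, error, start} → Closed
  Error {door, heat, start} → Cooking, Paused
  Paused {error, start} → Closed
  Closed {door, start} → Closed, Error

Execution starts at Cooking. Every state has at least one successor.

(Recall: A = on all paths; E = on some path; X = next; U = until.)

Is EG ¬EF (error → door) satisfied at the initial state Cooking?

No

States satisfying ¬EF (error → door): ∅.
States satisfying EG ¬EF (error → door): ∅.
No suitable path/successor from Cooking witnesses the formula.
Cooking ∉ Sat(EG ¬EF (error → door)).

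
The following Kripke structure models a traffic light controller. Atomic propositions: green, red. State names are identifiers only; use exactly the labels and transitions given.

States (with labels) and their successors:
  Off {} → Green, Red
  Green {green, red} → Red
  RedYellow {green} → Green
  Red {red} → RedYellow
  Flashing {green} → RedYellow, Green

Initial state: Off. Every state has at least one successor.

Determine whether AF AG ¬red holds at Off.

States satisfying AG ¬red: ∅.
States satisfying AF AG ¬red: ∅.
There is a path from Off along which AG ¬red never holds.
Off ∉ Sat(AF AG ¬red).

Does not hold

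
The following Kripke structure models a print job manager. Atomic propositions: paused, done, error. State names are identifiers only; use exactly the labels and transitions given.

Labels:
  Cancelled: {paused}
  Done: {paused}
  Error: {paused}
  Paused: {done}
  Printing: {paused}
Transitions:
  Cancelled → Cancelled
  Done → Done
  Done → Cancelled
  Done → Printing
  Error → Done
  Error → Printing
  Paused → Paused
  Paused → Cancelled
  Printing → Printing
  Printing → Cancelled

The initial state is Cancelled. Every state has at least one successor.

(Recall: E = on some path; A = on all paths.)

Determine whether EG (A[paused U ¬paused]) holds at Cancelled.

States satisfying A[paused U ¬paused]: {Paused}.
States satisfying EG (A[paused U ¬paused]): {Paused}.
No suitable path/successor from Cancelled witnesses the formula.
Cancelled ∉ Sat(EG (A[paused U ¬paused])).

Violated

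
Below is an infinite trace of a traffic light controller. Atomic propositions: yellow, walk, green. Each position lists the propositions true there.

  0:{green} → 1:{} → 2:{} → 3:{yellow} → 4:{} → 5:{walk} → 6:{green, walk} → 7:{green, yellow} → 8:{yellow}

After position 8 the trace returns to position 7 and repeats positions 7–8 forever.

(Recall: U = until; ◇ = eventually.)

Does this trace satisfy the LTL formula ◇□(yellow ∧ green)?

No

□(yellow ∧ green) is false at every position 0..8, so it never becomes true and ◇□(yellow ∧ green) fails.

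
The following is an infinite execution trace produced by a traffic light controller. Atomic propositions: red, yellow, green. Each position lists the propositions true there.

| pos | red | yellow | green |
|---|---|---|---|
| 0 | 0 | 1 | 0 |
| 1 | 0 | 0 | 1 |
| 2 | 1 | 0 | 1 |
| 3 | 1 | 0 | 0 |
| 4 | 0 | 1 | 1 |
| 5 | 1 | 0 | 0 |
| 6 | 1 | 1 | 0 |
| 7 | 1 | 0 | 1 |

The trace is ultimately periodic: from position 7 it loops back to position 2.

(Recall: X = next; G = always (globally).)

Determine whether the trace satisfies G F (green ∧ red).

Satisfied

F (green ∧ red) holds at every position 0..7, and those are all positions ever visited, so G F (green ∧ red) holds.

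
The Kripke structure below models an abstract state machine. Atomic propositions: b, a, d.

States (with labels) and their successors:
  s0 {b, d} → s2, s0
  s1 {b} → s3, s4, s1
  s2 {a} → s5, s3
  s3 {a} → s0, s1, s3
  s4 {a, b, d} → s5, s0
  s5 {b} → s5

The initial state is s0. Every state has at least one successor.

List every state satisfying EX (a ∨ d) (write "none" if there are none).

{s0, s1, s2, s3, s4}

States satisfying a ∨ d: {s0, s2, s3, s4}.
States satisfying EX (a ∨ d): {s0, s1, s2, s3, s4}.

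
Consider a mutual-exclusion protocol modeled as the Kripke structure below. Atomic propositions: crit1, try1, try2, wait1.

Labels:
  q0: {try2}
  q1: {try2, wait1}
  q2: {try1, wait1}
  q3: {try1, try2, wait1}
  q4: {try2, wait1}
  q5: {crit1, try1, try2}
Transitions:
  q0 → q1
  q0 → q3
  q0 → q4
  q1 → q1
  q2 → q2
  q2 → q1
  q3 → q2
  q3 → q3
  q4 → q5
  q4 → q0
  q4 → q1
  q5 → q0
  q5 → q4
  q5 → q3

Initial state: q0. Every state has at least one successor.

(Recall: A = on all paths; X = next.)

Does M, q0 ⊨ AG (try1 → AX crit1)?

States satisfying try1 → AX crit1: {q0, q1, q4}.
States satisfying AG (try1 → AX crit1): {q1}.
q2 is reachable from q0 and violates try1 → AX crit1, so AG fails at q0.
q0 ∉ Sat(AG (try1 → AX crit1)).

No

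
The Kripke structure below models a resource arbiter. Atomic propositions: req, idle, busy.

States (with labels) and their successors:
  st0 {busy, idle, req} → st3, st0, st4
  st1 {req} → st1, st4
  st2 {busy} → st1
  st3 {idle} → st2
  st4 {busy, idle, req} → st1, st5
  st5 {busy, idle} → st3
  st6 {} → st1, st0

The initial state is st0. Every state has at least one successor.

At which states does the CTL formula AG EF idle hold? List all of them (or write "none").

States satisfying EF idle: {st0, st1, st2, st3, st4, st5, st6}.
States satisfying AG EF idle: {st0, st1, st2, st3, st4, st5, st6}.

{st0, st1, st2, st3, st4, st5, st6}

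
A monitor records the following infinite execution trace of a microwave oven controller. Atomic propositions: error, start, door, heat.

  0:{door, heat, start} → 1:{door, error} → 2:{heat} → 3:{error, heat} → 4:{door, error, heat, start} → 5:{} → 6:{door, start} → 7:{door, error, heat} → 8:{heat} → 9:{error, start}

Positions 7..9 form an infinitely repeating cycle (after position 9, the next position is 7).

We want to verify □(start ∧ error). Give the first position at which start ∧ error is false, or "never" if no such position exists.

0

At position 0 the labels are {door, heat, start}, so start ∧ error is false there. This is the first violation.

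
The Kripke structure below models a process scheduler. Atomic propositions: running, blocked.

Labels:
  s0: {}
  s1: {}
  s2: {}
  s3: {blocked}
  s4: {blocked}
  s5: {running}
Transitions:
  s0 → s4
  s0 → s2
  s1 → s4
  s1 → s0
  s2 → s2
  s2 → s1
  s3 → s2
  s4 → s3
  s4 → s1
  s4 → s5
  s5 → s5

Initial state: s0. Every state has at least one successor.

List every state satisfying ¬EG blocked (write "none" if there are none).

States satisfying blocked: {s3, s4}.
States satisfying EG blocked: ∅.
States satisfying ¬EG blocked: {s0, s1, s2, s3, s4, s5}.

{s0, s1, s2, s3, s4, s5}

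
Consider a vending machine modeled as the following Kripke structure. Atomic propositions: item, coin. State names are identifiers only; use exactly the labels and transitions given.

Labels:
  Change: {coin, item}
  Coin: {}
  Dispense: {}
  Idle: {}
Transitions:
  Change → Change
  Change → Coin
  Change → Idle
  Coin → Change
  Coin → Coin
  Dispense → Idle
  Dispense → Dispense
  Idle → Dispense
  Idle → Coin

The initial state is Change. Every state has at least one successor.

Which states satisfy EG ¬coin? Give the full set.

States satisfying ¬coin: {Coin, Dispense, Idle}.
States satisfying EG ¬coin: {Coin, Dispense, Idle}.

{Coin, Dispense, Idle}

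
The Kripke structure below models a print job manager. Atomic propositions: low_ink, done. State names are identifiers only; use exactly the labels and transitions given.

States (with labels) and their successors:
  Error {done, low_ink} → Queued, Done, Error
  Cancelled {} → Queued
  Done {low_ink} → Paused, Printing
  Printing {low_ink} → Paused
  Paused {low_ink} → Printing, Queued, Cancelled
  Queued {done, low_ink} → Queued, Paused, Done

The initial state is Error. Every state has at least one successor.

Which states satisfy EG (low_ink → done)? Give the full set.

{Error, Cancelled, Queued}

States satisfying low_ink → done: {Error, Cancelled, Queued}.
States satisfying EG (low_ink → done): {Error, Cancelled, Queued}.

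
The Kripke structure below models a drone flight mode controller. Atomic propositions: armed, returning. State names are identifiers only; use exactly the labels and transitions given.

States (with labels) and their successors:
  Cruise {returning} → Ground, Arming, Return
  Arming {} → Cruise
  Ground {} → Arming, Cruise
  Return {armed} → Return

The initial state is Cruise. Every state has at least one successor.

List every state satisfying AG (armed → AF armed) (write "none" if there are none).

{Cruise, Arming, Ground, Return}

States satisfying armed → AF armed: {Cruise, Arming, Ground, Return}.
States satisfying AG (armed → AF armed): {Cruise, Arming, Ground, Return}.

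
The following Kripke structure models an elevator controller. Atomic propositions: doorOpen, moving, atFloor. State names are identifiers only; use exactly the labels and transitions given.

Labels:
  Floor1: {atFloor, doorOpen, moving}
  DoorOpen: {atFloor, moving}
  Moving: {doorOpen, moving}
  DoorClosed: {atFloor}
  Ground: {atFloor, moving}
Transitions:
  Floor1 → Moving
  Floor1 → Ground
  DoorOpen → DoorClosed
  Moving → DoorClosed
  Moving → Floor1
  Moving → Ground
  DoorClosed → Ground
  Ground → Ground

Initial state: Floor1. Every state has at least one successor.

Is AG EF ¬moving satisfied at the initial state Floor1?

Violated

States satisfying EF ¬moving: {Floor1, DoorOpen, Moving, DoorClosed}.
States satisfying AG EF ¬moving: ∅.
Ground is reachable from Floor1 and violates EF ¬moving, so AG fails at Floor1.
Floor1 ∉ Sat(AG EF ¬moving).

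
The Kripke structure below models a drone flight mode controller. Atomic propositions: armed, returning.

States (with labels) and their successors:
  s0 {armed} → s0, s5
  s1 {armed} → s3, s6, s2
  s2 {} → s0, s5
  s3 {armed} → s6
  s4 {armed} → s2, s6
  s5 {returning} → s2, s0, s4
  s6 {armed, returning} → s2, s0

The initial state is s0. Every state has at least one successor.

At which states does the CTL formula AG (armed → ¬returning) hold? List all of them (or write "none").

none

States satisfying armed → ¬returning: {s0, s1, s2, s3, s4, s5}.
States satisfying AG (armed → ¬returning): ∅.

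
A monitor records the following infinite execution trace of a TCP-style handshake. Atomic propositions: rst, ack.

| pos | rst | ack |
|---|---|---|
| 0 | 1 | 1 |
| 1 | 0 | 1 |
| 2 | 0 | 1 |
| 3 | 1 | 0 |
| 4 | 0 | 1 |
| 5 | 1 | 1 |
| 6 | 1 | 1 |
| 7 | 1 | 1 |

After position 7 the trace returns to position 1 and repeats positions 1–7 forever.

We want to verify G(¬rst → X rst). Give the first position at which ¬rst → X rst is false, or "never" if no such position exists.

Check ¬rst → X rst at each position in order: 0 ✓.
At position 1 the labels are {ack} and the next position 2 has {ack}, so ¬rst → X rst is false there. This is the first violation.

1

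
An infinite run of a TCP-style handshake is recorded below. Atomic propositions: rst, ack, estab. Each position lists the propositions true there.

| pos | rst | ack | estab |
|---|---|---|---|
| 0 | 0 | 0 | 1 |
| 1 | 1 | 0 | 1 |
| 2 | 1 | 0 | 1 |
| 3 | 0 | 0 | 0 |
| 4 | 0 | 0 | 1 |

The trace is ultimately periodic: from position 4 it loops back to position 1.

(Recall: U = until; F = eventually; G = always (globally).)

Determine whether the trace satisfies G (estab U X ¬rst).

estab U X ¬rst holds at every position 0..4, and those are all positions ever visited, so G (estab U X ¬rst) holds.

Holds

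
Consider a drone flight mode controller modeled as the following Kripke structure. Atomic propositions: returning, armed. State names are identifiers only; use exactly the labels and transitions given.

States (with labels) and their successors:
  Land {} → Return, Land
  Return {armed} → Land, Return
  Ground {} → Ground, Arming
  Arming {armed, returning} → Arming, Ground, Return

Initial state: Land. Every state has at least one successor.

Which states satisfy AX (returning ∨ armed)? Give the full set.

States satisfying returning ∨ armed: {Return, Arming}.
States satisfying AX (returning ∨ armed): ∅.

none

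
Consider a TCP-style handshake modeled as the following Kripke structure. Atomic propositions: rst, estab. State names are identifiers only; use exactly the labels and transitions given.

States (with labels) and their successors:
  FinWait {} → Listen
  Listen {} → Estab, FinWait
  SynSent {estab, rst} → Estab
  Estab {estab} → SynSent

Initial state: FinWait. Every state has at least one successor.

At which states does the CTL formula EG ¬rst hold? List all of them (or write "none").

{FinWait, Listen}

States satisfying ¬rst: {FinWait, Listen, Estab}.
States satisfying EG ¬rst: {FinWait, Listen}.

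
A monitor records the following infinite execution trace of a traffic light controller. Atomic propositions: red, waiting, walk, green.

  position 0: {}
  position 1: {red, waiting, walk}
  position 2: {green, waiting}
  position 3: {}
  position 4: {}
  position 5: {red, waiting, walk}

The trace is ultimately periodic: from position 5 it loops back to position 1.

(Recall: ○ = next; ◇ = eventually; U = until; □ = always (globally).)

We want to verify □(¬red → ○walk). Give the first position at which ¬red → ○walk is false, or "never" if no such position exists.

2

Check ¬red → ○walk at each position in order: 0 ✓, 1 ✓.
At position 2 the labels are {green, waiting} and the next position 3 has {}, so ¬red → ○walk is false there. This is the first violation.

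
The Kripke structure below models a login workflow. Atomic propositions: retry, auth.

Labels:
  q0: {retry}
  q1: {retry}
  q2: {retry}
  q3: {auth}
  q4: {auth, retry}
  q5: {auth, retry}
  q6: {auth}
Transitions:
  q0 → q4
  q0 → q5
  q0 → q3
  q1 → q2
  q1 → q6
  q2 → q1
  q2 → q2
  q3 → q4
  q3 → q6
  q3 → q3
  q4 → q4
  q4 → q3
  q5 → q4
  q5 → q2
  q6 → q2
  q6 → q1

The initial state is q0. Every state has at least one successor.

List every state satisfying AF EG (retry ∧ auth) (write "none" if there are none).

{q4, q5}

States satisfying EG (retry ∧ auth): {q4, q5}.
States satisfying AF EG (retry ∧ auth): {q4, q5}.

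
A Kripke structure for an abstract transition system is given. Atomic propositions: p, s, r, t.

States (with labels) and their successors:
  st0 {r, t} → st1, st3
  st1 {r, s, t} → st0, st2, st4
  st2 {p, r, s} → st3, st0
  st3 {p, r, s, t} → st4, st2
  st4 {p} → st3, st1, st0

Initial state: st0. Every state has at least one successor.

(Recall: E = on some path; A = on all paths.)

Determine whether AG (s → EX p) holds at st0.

Yes

States satisfying s → EX p: {st0, st1, st2, st3, st4}.
States satisfying AG (s → EX p): {st0, st1, st2, st3, st4}.
Every state reachable from st0 satisfies s → EX p.
st0 ∈ Sat(AG (s → EX p)).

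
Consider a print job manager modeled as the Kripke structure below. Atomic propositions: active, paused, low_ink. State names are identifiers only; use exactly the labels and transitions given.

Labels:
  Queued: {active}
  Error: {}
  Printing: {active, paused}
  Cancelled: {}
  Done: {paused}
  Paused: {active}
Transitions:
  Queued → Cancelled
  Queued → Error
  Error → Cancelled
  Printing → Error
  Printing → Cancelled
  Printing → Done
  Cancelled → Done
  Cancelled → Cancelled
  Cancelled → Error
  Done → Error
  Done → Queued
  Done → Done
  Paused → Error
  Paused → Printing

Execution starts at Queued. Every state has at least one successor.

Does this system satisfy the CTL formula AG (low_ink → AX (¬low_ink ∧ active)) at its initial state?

States satisfying low_ink → AX (¬low_ink ∧ active): {Queued, Error, Printing, Cancelled, Done, Paused}.
States satisfying AG (low_ink → AX (¬low_ink ∧ active)): {Queued, Error, Printing, Cancelled, Done, Paused}.
Every state reachable from Queued satisfies low_ink → AX (¬low_ink ∧ active).
Queued ∈ Sat(AG (low_ink → AX (¬low_ink ∧ active))).

Satisfied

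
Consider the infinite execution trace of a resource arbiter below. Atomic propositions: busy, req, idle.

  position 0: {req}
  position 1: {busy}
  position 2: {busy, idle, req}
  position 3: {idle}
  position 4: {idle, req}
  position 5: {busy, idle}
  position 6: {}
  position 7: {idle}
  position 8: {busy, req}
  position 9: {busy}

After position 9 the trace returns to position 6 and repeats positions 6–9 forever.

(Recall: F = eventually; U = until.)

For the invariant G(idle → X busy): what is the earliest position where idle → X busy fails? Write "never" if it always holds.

Check idle → X busy at each position in order: 0 ✓, 1 ✓.
At position 2 the labels are {busy, idle, req} and the next position 3 has {idle}, so idle → X busy is false there. This is the first violation.

2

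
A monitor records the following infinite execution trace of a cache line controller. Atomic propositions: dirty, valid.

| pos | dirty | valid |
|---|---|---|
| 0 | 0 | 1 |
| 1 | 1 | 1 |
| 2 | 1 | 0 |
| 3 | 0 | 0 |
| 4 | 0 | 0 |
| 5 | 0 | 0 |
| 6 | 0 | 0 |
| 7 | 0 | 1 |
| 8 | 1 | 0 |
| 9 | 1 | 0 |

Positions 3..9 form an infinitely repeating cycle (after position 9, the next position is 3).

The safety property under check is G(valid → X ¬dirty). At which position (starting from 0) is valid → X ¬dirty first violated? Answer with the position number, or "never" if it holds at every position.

At position 0 the labels are {valid} and the next position 1 has {dirty, valid}, so valid → X ¬dirty is false there. This is the first violation.

0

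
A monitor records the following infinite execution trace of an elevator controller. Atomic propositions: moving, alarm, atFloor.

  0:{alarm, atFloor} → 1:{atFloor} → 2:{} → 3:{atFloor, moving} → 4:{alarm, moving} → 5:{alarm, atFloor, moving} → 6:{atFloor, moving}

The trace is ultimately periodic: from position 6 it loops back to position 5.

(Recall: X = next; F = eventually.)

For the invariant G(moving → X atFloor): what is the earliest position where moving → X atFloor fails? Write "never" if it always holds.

Check moving → X atFloor at each position in order: 0 ✓, 1 ✓, 2 ✓.
At position 3 the labels are {atFloor, moving} and the next position 4 has {alarm, moving}, so moving → X atFloor is false there. This is the first violation.

3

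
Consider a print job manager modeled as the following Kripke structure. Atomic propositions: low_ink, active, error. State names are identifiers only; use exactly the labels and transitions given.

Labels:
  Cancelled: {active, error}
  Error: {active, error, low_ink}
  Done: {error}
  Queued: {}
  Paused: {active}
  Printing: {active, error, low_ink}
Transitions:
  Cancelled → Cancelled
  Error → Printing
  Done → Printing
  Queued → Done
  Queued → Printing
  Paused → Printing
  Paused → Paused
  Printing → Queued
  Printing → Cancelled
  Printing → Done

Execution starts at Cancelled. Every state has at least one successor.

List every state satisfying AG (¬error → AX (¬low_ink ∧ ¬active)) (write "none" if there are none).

States satisfying ¬error → AX (¬low_ink ∧ ¬active): {Cancelled, Error, Done, Printing}.
States satisfying AG (¬error → AX (¬low_ink ∧ ¬active)): {Cancelled}.

{Cancelled}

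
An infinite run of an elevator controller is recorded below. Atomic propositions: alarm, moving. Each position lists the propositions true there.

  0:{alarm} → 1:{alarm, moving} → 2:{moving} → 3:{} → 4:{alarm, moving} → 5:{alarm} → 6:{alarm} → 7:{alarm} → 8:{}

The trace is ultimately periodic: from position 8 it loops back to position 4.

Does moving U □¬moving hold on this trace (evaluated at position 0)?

Violated

Walking from position 0: at position 0, □¬moving has not yet held and moving fails, so moving U □¬moving is false.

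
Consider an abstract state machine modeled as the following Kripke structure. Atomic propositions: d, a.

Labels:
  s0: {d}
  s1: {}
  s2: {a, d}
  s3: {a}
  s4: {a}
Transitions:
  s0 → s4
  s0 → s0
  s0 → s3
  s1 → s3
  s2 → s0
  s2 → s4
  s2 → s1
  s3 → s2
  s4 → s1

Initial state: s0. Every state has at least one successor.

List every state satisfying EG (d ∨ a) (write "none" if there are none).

States satisfying d ∨ a: {s0, s2, s3, s4}.
States satisfying EG (d ∨ a): {s0, s2, s3}.

{s0, s2, s3}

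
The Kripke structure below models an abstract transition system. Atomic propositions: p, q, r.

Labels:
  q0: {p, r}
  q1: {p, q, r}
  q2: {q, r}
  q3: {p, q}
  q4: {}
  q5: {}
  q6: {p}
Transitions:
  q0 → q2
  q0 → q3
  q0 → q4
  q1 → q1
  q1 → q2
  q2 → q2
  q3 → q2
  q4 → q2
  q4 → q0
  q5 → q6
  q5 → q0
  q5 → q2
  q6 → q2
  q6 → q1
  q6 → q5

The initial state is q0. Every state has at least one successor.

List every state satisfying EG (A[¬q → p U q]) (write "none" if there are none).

{q1, q2, q3}

States satisfying A[¬q → p U q]: {q1, q2, q3}.
States satisfying EG (A[¬q → p U q]): {q1, q2, q3}.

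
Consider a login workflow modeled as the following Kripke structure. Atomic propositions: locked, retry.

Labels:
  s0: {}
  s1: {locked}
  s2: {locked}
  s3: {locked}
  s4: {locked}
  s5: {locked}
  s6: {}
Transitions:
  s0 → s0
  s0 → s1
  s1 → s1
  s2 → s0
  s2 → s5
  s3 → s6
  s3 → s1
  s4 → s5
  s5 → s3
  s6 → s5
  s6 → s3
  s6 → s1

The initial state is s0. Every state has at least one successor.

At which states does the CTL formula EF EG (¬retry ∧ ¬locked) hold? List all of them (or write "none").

States satisfying EG (¬retry ∧ ¬locked): {s0}.
States satisfying EF EG (¬retry ∧ ¬locked): {s0, s2}.

{s0, s2}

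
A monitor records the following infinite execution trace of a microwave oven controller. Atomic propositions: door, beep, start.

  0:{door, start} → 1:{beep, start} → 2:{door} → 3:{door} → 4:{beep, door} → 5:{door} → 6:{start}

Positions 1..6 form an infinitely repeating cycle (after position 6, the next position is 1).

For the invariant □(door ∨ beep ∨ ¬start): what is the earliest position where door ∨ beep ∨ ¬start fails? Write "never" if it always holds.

Check door ∨ beep ∨ ¬start at each position in order: 0 ✓, 1 ✓, 2 ✓, 3 ✓, 4 ✓, 5 ✓.
At position 6 the labels are {start}, so door ∨ beep ∨ ¬start is false there. This is the first violation.

6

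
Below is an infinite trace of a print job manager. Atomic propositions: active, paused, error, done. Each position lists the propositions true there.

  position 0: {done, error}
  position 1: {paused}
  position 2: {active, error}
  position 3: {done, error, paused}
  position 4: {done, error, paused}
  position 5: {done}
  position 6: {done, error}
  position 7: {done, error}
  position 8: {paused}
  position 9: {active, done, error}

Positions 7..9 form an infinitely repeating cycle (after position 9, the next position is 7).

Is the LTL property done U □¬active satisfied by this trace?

Walking from position 0: at position 1, □¬active has not yet held and done fails, so done U □¬active is false.

Does not hold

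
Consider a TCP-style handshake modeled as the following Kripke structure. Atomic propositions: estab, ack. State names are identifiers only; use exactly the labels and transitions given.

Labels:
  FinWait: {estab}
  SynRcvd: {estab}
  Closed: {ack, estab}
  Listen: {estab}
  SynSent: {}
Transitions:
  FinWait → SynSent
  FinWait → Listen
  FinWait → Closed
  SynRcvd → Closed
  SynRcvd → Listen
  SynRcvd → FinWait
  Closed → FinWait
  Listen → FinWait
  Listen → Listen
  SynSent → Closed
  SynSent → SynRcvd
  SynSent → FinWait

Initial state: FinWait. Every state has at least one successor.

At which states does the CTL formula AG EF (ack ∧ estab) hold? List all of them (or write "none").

States satisfying EF (ack ∧ estab): {FinWait, SynRcvd, Closed, Listen, SynSent}.
States satisfying AG EF (ack ∧ estab): {FinWait, SynRcvd, Closed, Listen, SynSent}.

{FinWait, SynRcvd, Closed, Listen, SynSent}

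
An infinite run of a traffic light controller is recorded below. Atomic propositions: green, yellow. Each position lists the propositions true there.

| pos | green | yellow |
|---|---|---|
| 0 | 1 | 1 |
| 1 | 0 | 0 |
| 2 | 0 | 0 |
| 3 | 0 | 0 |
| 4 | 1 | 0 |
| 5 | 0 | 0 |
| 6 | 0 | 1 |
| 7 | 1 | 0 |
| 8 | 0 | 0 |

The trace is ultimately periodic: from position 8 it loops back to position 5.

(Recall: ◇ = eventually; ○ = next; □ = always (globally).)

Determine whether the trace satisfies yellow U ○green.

Walking from position 0: at position 1, ○green has not yet held and yellow fails, so yellow U ○green is false.

No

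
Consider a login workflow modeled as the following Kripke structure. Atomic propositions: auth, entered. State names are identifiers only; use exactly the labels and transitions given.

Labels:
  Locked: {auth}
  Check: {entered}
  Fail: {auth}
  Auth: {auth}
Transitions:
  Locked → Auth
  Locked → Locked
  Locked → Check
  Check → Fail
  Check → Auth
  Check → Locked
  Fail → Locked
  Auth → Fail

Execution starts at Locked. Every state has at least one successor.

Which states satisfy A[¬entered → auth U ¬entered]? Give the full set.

States satisfying ¬entered → auth: {Locked, Check, Fail, Auth}.
States satisfying ¬entered: {Locked, Fail, Auth}.
States satisfying A[¬entered → auth U ¬entered]: {Locked, Check, Fail, Auth}.

{Locked, Check, Fail, Auth}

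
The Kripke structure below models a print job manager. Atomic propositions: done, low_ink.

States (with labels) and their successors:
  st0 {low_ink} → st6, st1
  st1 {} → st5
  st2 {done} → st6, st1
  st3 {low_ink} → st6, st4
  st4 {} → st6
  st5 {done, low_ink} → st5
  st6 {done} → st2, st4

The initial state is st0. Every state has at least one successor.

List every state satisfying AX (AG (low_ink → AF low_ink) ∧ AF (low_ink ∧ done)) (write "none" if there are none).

{st1, st5}

States satisfying AG (low_ink → AF low_ink) ∧ AF (low_ink ∧ done): {st1, st5}.
States satisfying AX (AG (low_ink → AF low_ink) ∧ AF (low_ink ∧ done)): {st1, st5}.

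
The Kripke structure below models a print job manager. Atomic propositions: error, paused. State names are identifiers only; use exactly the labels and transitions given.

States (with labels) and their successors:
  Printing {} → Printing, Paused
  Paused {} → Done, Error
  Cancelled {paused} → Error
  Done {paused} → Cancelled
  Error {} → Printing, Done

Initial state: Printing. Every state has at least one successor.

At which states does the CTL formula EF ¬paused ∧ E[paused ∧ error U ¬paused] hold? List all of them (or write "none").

{Printing, Paused, Error}

States satisfying ¬paused: {Printing, Paused, Error}.
States satisfying EF ¬paused: {Printing, Paused, Cancelled, Done, Error}.
States satisfying paused ∧ error: ∅.
States satisfying E[paused ∧ error U ¬paused]: {Printing, Paused, Error}.
States satisfying EF ¬paused ∧ E[paused ∧ error U ¬paused]: {Printing, Paused, Error}.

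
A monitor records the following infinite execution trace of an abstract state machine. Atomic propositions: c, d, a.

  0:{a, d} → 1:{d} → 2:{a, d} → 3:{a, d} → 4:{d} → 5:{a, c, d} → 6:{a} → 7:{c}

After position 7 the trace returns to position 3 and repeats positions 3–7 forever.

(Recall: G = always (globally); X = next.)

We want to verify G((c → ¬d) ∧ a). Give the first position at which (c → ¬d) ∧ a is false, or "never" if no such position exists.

Check (c → ¬d) ∧ a at each position in order: 0 ✓.
At position 1 the labels are {d}, so (c → ¬d) ∧ a is false there. This is the first violation.

1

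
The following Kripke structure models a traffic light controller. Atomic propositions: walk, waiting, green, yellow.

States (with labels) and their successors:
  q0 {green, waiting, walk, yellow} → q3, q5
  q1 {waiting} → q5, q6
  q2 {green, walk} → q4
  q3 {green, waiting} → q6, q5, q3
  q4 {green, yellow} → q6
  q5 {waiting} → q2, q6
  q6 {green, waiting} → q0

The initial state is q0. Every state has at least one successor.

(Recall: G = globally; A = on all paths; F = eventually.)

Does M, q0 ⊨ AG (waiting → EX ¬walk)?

States satisfying waiting → EX ¬walk: {q0, q1, q2, q3, q4, q5}.
States satisfying AG (waiting → EX ¬walk): ∅.
q6 is reachable from q0 and violates waiting → EX ¬walk, so AG fails at q0.
q0 ∉ Sat(AG (waiting → EX ¬walk)).

Does not hold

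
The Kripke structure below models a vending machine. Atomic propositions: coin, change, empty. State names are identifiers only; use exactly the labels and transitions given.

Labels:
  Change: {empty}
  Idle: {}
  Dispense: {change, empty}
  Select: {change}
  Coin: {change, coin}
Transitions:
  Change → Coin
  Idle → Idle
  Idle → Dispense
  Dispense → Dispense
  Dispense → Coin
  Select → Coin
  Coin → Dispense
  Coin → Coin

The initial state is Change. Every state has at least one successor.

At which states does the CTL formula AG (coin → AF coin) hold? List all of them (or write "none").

{Change, Idle, Dispense, Select, Coin}

States satisfying coin → AF coin: {Change, Idle, Dispense, Select, Coin}.
States satisfying AG (coin → AF coin): {Change, Idle, Dispense, Select, Coin}.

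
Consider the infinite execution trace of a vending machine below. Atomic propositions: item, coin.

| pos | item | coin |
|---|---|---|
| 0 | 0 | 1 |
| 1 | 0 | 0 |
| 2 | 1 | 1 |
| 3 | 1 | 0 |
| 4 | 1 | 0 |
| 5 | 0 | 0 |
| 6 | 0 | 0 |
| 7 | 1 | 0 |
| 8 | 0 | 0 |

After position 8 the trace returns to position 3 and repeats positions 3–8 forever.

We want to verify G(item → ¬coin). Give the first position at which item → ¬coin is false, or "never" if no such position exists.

Check item → ¬coin at each position in order: 0 ✓, 1 ✓.
At position 2 the labels are {coin, item}, so item → ¬coin is false there. This is the first violation.

2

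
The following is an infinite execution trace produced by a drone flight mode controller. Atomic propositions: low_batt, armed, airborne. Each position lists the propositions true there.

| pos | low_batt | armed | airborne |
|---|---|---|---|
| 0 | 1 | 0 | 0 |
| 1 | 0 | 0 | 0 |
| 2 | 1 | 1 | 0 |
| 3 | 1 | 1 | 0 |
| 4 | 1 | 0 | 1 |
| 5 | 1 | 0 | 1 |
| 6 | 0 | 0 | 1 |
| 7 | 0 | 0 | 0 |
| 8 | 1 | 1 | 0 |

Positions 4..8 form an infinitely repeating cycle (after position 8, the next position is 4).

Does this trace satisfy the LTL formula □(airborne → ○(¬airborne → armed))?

Does not hold

airborne → ○(¬airborne → armed) must hold at every position from 0 onward. It fails at position 6, so □(airborne → ○(¬airborne → armed)) is false.
Positions where airborne holds: 4, 5, 6.
Check ○(¬airborne → armed) at each: 4→ok, 5→ok, 6→fails.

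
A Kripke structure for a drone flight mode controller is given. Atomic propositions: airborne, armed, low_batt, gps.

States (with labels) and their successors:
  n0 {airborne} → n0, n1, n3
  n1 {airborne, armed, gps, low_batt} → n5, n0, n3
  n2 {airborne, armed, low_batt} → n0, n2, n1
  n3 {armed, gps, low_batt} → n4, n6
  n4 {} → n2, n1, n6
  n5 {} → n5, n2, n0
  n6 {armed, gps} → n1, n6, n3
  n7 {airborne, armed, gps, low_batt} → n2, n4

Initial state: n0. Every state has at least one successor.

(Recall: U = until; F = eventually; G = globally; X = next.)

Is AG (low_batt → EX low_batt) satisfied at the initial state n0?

Does not hold

States satisfying low_batt → EX low_batt: {n0, n1, n2, n4, n5, n6, n7}.
States satisfying AG (low_batt → EX low_batt): ∅.
n3 is reachable from n0 and violates low_batt → EX low_batt, so AG fails at n0.
n0 ∉ Sat(AG (low_batt → EX low_batt)).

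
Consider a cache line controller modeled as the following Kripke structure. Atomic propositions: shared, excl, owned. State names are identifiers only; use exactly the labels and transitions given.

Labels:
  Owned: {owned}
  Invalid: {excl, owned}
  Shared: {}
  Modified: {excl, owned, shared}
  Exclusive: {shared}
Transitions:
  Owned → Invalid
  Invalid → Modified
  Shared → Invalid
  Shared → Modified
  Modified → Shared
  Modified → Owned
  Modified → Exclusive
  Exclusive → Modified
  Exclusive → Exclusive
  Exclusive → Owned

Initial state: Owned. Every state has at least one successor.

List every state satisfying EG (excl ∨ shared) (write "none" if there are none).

{Invalid, Modified, Exclusive}

States satisfying excl ∨ shared: {Invalid, Modified, Exclusive}.
States satisfying EG (excl ∨ shared): {Invalid, Modified, Exclusive}.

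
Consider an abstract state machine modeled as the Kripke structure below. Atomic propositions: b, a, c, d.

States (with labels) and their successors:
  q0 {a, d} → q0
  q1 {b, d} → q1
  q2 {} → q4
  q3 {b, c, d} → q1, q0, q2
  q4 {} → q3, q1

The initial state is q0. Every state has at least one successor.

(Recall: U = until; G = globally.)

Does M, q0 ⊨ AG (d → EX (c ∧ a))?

Violated

States satisfying d → EX (c ∧ a): {q2, q4}.
States satisfying AG (d → EX (c ∧ a)): ∅.
q0 is reachable from q0 and violates d → EX (c ∧ a), so AG fails at q0.
q0 ∉ Sat(AG (d → EX (c ∧ a))).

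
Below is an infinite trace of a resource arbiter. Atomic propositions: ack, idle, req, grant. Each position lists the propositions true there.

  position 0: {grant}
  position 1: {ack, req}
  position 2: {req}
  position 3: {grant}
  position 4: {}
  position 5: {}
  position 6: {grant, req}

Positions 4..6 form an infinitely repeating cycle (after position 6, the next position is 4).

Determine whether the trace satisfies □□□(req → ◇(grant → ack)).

□□(req → ◇(grant → ack)) holds at every position 0..6, and those are all positions ever visited, so □□□(req → ◇(grant → ack)) holds.

Satisfied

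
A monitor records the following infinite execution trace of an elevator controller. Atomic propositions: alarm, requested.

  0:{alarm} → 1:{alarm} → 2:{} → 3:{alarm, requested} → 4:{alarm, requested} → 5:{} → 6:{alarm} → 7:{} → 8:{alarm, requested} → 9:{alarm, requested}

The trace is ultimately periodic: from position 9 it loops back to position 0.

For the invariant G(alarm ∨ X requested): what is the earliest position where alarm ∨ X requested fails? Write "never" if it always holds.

5

Check alarm ∨ X requested at each position in order: 0 ✓, 1 ✓, 2 ✓, 3 ✓, 4 ✓.
At position 5 the labels are {} and the next position 6 has {alarm}, so alarm ∨ X requested is false there. This is the first violation.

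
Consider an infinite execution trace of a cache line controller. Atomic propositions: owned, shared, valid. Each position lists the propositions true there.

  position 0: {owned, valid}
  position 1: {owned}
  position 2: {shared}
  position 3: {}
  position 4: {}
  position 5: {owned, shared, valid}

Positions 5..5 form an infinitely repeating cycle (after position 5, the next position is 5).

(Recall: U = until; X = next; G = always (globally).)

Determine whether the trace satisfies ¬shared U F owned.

Walking from position 0: F owned first holds at position 0, and ¬shared holds at every earlier position along the way, so ¬shared U F owned holds.

Satisfied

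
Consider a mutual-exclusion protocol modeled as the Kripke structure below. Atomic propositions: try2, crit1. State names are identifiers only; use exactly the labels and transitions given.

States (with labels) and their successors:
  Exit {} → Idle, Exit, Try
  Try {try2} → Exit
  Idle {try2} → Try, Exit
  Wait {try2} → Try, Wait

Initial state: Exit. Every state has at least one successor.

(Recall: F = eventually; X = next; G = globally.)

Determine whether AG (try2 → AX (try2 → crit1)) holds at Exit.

States satisfying try2 → AX (try2 → crit1): {Exit, Try}.
States satisfying AG (try2 → AX (try2 → crit1)): ∅.
Idle is reachable from Exit and violates try2 → AX (try2 → crit1), so AG fails at Exit.
Exit ∉ Sat(AG (try2 → AX (try2 → crit1))).

No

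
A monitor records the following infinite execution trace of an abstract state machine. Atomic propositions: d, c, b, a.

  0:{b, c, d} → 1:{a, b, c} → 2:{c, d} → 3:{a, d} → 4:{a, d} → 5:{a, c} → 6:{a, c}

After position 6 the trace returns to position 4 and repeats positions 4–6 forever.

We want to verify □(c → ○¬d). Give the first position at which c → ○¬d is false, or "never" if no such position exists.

Check c → ○¬d at each position in order: 0 ✓.
At position 1 the labels are {a, b, c} and the next position 2 has {c, d}, so c → ○¬d is false there. This is the first violation.

1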